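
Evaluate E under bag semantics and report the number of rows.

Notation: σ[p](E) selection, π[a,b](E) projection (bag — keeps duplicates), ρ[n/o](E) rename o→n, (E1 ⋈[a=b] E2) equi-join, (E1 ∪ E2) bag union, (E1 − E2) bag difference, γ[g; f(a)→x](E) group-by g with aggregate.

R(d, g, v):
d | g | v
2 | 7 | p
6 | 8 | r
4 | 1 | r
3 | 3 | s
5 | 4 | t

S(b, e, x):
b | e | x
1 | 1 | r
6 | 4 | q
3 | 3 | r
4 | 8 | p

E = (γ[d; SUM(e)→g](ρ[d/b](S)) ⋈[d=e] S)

Subexpression sizes:
  S → 4
  ρ[d/b](S) → 4
  γ[d; SUM(e)→g](ρ[d/b](S)) → 4
  S → 4
  (γ[d; SUM(e)→g](ρ[d/b](S)) ⋈[d=e] S) → 3

|E| = 3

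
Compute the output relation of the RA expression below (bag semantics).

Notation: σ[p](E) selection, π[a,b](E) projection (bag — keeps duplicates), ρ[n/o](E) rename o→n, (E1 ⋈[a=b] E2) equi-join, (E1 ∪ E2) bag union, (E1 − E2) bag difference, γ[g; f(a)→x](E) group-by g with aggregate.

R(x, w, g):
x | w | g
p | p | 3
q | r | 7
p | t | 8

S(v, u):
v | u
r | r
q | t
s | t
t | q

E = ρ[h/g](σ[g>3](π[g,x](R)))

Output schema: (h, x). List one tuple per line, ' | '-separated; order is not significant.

Stepwise |·|:
  R → 3
  π[g,x](R) → 3
  σ[g>3](π[g,x](R)) → 2
  ρ[h/g](σ[g>3](π[g,x](R))) → 2

== RESULT ==
h | x
7 | q
8 | p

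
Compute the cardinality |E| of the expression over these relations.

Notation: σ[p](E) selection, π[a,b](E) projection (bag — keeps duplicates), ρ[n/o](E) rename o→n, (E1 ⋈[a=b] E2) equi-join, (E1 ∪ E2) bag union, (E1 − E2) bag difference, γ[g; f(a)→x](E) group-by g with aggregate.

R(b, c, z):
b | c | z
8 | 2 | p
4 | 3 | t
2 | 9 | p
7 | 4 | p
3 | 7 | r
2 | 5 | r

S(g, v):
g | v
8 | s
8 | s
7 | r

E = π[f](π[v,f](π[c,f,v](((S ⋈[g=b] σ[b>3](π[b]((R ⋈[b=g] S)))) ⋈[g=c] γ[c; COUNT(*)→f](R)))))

Subexpression sizes:
  S → 3
  R → 6
  S → 3
  (R ⋈[b=g] S) → 3
  π[b]((R ⋈[b=g] S)) → 3
  σ[b>3](π[b]((R ⋈[b=g] S))) → 3
  (S ⋈[g=b] σ[b>3](π[b]((R ⋈[b=g] S)))) → 5
  R → 6
  γ[c; COUNT(*)→f](R) → 6
  ((S ⋈[g=b] σ[b>3](π[b]((R ⋈[b=g] S)))) ⋈[g=c] γ[c; COUNT(*)→f](R)) → 1
  π[c,f,v](((S ⋈[g=b] σ[b>3](π[b]((R ⋈[b=g] S)))) ⋈[g=c] γ[c; COUNT(*)→f](R))) → 1
  π[v,f](π[c,f,v](((S ⋈[g=b] σ[b>3](π[b]((R ⋈[b=g] S)))) ⋈[g=c] γ[c; COUNT(*)→f](R)))) → 1
  π[f](π[v,f](π[c,f,v](((S ⋈[g=b] σ[b>3](π[b]((R ⋈[b=g] S)))) ⋈[g=c] γ[c; COUNT(*)→f](R))))) → 1

|E| = 1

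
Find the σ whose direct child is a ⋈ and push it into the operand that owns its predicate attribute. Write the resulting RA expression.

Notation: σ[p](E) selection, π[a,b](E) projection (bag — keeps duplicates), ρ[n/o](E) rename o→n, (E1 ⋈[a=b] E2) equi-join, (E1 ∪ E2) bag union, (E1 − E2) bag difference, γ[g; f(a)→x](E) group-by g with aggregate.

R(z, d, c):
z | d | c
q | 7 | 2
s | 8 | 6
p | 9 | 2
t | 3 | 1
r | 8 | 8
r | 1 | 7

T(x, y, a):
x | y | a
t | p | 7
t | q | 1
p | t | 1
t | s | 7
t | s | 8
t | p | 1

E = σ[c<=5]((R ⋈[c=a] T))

σ filters on c, owned by the left side.
E' = (σ[c<=5](R) ⋈[c=a] T)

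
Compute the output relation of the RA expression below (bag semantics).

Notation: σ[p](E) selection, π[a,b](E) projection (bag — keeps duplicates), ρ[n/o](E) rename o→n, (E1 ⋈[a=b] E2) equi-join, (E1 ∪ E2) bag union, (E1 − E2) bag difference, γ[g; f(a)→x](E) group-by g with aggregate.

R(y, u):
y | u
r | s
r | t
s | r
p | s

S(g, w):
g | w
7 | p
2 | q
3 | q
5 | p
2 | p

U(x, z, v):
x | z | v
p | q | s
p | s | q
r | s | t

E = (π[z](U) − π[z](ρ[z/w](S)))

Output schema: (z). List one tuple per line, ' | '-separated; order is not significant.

Per-node cardinality:
  U → 3
  π[z](U) → 3
  S → 5
  ρ[z/w](S) → 5
  π[z](ρ[z/w](S)) → 5
  (π[z](U) − π[z](ρ[z/w](S))) → 2

== RESULT ==
z
s
s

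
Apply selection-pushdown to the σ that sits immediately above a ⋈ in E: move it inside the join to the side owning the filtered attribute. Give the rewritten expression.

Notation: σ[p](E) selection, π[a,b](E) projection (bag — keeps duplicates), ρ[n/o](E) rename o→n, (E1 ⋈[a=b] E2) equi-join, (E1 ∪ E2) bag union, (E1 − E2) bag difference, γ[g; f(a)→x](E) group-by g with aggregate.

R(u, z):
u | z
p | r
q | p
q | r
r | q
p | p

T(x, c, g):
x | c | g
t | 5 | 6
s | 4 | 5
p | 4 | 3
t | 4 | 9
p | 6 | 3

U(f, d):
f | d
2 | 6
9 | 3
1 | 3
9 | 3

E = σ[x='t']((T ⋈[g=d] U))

σ filters on x, owned by the left side.
E' = (σ[x='t'](T) ⋈[g=d] U)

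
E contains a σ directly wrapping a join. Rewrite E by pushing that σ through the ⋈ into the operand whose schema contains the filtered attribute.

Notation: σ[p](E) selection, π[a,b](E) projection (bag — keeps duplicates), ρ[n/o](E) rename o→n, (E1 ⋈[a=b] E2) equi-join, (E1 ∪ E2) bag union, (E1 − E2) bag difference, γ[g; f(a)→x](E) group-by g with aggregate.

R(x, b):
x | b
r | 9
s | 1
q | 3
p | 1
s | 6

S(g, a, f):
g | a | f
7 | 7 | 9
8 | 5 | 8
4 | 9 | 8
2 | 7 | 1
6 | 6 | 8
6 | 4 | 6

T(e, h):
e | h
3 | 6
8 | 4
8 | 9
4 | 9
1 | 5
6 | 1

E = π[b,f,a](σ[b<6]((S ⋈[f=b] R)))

σ filters on b, owned by the right side.
E' = π[b,f,a]((S ⋈[f=b] σ[b<6](R)))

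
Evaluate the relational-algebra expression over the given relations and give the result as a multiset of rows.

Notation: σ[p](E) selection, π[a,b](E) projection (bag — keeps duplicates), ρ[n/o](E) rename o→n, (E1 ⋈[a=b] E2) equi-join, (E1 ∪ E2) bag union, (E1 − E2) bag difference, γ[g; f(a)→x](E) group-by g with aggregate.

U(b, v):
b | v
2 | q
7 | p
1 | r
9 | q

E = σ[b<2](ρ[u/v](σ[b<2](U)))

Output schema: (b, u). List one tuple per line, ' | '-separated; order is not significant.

Row counts bottom-up:
  U → 4
  σ[b<2](U) → 1
  ρ[u/v](σ[b<2](U)) → 1
  σ[b<2](ρ[u/v](σ[b<2](U))) → 1

== RESULT ==
b | u
1 | r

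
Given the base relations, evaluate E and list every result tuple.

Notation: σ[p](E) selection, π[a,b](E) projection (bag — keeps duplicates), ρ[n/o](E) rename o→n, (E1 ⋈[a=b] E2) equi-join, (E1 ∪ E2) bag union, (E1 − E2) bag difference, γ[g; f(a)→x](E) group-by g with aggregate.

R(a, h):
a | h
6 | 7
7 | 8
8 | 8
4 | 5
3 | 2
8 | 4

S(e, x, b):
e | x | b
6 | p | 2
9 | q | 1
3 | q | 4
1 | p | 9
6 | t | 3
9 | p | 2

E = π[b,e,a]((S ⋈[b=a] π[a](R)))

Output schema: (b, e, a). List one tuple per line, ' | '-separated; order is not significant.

Subexpression sizes:
  S → 6
  R → 6
  π[a](R) → 6
  (S ⋈[b=a] π[a](R)) → 2
  π[b,e,a]((S ⋈[b=a] π[a](R))) → 2

== RESULT ==
b | e | a
3 | 6 | 3
4 | 3 | 4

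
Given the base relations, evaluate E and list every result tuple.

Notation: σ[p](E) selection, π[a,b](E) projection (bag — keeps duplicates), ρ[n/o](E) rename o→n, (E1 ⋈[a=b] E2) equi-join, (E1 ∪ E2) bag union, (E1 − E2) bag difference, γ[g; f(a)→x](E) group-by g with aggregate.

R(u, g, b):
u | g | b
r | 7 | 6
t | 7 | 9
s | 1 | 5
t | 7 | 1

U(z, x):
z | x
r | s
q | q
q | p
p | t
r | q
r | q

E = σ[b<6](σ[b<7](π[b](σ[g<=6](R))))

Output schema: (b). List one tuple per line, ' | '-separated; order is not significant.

Row counts bottom-up:
  R → 4
  σ[g<=6](R) → 1
  π[b](σ[g<=6](R)) → 1
  σ[b<7](π[b](σ[g<=6](R))) → 1
  σ[b<6](σ[b<7](π[b](σ[g<=6](R)))) → 1

== RESULT ==
b
5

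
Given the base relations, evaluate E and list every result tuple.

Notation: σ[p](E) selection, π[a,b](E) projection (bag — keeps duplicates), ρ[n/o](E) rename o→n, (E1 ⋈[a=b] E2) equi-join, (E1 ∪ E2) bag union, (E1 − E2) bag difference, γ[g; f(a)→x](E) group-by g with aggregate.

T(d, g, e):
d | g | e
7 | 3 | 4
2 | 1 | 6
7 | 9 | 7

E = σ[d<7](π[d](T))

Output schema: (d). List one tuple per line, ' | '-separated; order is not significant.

Stepwise |·|:
  T → 3
  π[d](T) → 3
  σ[d<7](π[d](T)) → 1

== RESULT ==
d
2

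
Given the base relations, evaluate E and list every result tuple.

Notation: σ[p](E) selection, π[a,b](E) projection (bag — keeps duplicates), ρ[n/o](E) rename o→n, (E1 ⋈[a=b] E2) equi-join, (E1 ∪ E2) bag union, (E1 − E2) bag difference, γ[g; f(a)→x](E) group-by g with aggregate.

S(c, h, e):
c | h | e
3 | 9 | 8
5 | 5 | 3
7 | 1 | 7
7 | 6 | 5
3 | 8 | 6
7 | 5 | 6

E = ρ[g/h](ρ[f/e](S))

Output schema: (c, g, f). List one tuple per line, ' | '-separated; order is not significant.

Row counts bottom-up:
  S → 6
  ρ[f/e](S) → 6
  ρ[g/h](ρ[f/e](S)) → 6

== RESULT ==
c | g | f
3 | 8 | 6
3 | 9 | 8
5 | 5 | 3
7 | 1 | 7
7 | 5 | 6
7 | 6 | 5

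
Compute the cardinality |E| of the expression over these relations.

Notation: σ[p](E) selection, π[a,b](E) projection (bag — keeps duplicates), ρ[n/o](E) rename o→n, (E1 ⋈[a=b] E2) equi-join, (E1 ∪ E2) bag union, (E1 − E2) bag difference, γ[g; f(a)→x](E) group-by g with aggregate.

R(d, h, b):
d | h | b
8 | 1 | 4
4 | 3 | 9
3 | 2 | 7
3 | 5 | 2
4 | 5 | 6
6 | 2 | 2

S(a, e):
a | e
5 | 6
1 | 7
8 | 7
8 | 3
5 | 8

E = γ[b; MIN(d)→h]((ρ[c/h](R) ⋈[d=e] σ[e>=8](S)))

Subexpression sizes:
  R → 6
  ρ[c/h](R) → 6
  S → 5
  σ[e>=8](S) → 1
  (ρ[c/h](R) ⋈[d=e] σ[e>=8](S)) → 1
  γ[b; MIN(d)→h]((ρ[c/h](R) ⋈[d=e] σ[e>=8](S))) → 1

|E| = 1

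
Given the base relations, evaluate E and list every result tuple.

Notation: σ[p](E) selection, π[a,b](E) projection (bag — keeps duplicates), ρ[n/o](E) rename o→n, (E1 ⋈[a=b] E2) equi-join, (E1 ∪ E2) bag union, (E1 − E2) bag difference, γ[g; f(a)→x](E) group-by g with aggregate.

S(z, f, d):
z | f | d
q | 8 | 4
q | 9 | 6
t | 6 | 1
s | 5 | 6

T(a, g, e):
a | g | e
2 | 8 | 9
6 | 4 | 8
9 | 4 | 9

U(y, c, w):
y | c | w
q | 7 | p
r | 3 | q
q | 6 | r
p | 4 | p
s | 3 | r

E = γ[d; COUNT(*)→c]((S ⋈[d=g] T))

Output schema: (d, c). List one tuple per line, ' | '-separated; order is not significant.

Stepwise |·|:
  S → 4
  T → 3
  (S ⋈[d=g] T) → 2
  γ[d; COUNT(*)→c]((S ⋈[d=g] T)) → 1

== RESULT ==
d | c
4 | 2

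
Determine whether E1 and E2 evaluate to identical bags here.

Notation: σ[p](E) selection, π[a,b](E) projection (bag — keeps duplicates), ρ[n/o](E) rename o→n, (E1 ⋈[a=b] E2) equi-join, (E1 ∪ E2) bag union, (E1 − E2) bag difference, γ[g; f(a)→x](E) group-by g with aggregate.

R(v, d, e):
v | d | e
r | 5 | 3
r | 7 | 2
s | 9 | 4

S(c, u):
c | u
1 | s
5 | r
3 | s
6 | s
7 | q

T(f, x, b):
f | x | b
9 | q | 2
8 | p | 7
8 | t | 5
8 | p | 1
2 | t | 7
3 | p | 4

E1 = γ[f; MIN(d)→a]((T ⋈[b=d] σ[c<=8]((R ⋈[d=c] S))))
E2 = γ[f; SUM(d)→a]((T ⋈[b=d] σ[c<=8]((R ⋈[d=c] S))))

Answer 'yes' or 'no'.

E1 row counts bottom-up:
  T → 6
  R → 3
  S → 5
  (R ⋈[d=c] S) → 2
  σ[c<=8]((R ⋈[d=c] S)) → 2
  (T ⋈[b=d] σ[c<=8]((R ⋈[d=c] S))) → 3
  γ[f; MIN(d)→a]((T ⋈[b=d] σ[c<=8]((R ⋈[d=c] S)))) → 2
E2 row counts bottom-up:
  T → 6
  R → 3
  S → 5
  (R ⋈[d=c] S) → 2
  σ[c<=8]((R ⋈[d=c] S)) → 2
  (T ⋈[b=d] σ[c<=8]((R ⋈[d=c] S))) → 3
  γ[f; SUM(d)→a]((T ⋈[b=d] σ[c<=8]((R ⋈[d=c] S)))) → 2

E1 result:
f | a
2 | 7
8 | 5
E2 result:
f | a
2 | 7
8 | 12
Witness: (8, 5) appears 1× in E1 but 0× in E2.

no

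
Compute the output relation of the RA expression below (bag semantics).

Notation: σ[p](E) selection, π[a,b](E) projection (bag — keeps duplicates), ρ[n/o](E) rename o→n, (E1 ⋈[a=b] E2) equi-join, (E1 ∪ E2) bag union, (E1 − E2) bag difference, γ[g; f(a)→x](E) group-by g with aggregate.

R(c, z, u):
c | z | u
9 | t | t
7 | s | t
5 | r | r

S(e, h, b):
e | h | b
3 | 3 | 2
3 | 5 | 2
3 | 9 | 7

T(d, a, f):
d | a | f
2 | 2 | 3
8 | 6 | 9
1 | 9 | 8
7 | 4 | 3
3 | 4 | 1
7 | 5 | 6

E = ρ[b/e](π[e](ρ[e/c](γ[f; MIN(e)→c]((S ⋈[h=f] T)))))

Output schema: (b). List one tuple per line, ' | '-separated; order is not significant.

Stepwise |·|:
  S → 3
  T → 6
  (S ⋈[h=f] T) → 3
  γ[f; MIN(e)→c]((S ⋈[h=f] T)) → 2
  ρ[e/c](γ[f; MIN(e)→c]((S ⋈[h=f] T))) → 2
  π[e](ρ[e/c](γ[f; MIN(e)→c]((S ⋈[h=f] T)))) → 2
  ρ[b/e](π[e](ρ[e/c](γ[f; MIN(e)→c]((S ⋈[h=f] T))))) → 2

== RESULT ==
b
3
3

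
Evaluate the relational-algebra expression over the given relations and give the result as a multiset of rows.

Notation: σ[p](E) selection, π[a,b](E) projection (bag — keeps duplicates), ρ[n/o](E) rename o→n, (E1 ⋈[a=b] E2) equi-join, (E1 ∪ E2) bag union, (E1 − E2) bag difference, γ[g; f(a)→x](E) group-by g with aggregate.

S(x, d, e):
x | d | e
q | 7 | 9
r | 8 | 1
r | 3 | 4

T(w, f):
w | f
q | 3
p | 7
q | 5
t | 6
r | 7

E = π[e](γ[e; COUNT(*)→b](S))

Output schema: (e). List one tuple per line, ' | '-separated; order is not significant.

Subexpression sizes:
  S → 3
  γ[e; COUNT(*)→b](S) → 3
  π[e](γ[e; COUNT(*)→b](S)) → 3

== RESULT ==
e
1
4
9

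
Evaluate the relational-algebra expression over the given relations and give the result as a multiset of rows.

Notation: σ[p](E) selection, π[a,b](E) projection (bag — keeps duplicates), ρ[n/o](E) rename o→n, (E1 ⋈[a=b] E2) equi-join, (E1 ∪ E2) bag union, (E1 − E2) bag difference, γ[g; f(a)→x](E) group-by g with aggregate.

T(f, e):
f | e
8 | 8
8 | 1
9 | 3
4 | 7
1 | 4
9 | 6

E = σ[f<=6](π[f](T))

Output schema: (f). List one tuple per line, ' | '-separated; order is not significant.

Per-node cardinality:
  T → 6
  π[f](T) → 6
  σ[f<=6](π[f](T)) → 2

== RESULT ==
f
1
4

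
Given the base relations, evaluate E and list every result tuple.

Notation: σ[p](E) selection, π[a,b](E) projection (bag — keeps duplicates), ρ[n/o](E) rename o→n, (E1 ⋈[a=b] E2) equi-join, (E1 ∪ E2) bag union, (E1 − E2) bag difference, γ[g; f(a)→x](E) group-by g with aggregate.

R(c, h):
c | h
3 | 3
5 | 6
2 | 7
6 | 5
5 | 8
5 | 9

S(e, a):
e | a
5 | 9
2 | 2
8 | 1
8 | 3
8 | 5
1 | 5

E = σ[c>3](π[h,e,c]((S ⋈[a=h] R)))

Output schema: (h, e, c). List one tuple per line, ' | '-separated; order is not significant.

Row counts bottom-up:
  S → 6
  R → 6
  (S ⋈[a=h] R) → 4
  π[h,e,c]((S ⋈[a=h] R)) → 4
  σ[c>3](π[h,e,c]((S ⋈[a=h] R))) → 3

== RESULT ==
h | e | c
5 | 1 | 6
5 | 8 | 6
9 | 5 | 5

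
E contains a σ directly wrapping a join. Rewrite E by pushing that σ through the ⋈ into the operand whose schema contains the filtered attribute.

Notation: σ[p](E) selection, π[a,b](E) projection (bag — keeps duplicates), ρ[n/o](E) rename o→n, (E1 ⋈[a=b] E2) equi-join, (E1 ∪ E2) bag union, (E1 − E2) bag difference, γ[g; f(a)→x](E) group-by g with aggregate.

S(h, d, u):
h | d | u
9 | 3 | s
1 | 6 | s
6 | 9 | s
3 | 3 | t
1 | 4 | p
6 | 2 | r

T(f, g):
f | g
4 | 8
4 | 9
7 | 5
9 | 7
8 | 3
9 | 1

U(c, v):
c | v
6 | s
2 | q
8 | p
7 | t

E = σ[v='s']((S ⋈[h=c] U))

σ filters on v, owned by the right side.
E' = (S ⋈[h=c] σ[v='s'](U))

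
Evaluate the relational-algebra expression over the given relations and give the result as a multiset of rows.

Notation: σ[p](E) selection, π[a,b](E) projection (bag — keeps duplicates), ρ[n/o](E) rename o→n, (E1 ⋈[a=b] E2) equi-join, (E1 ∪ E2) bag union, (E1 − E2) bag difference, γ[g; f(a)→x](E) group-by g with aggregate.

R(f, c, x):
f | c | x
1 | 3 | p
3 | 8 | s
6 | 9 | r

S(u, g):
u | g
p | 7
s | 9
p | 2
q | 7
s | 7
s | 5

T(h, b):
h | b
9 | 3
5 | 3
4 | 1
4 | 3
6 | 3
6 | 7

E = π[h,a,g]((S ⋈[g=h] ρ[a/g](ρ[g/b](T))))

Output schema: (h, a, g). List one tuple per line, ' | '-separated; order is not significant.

Stepwise |·|:
  S → 6
  T → 6
  ρ[g/b](T) → 6
  ρ[a/g](ρ[g/b](T)) → 6
  (S ⋈[g=h] ρ[a/g](ρ[g/b](T))) → 2
  π[h,a,g]((S ⋈[g=h] ρ[a/g](ρ[g/b](T)))) → 2

== RESULT ==
h | a | g
5 | 3 | 5
9 | 3 | 9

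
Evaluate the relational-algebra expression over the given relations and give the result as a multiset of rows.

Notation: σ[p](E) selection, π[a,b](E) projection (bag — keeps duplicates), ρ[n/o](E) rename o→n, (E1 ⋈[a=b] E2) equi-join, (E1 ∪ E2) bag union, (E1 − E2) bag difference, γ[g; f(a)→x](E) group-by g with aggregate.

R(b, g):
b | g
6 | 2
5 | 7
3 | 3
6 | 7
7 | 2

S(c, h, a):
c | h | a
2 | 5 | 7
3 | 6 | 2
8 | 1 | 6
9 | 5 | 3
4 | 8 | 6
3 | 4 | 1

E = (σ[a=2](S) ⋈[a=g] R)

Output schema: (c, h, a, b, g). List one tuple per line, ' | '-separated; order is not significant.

Row counts bottom-up:
  S → 6
  σ[a=2](S) → 1
  R → 5
  (σ[a=2](S) ⋈[a=g] R) → 2

== RESULT ==
c | h | a | b | g
3 | 6 | 2 | 6 | 2
3 | 6 | 2 | 7 | 2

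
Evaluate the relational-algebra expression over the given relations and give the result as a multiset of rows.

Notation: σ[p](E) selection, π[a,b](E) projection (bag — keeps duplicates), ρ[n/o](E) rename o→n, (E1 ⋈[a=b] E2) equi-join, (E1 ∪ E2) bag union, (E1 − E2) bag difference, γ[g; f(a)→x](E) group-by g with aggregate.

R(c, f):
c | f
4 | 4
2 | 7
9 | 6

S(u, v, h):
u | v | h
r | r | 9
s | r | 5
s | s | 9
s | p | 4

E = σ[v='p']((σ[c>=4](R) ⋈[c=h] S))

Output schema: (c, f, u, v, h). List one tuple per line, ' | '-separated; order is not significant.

Subexpression sizes:
  R → 3
  σ[c>=4](R) → 2
  S → 4
  (σ[c>=4](R) ⋈[c=h] S) → 3
  σ[v='p']((σ[c>=4](R) ⋈[c=h] S)) → 1

== RESULT ==
c | f | u | v | h
4 | 4 | s | p | 4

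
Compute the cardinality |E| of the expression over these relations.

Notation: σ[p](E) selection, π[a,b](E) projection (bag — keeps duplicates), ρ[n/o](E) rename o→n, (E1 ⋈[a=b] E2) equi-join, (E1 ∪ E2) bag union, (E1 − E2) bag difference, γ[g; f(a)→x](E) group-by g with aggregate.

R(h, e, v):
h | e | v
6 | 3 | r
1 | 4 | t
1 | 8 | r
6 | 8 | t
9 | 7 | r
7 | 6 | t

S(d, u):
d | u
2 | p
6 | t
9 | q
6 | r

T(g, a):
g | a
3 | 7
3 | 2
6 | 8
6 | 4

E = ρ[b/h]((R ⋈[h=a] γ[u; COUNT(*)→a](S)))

Per-node cardinality:
  R → 6
  S → 4
  γ[u; COUNT(*)→a](S) → 4
  (R ⋈[h=a] γ[u; COUNT(*)→a](S)) → 8
  ρ[b/h]((R ⋈[h=a] γ[u; COUNT(*)→a](S))) → 8

|E| = 8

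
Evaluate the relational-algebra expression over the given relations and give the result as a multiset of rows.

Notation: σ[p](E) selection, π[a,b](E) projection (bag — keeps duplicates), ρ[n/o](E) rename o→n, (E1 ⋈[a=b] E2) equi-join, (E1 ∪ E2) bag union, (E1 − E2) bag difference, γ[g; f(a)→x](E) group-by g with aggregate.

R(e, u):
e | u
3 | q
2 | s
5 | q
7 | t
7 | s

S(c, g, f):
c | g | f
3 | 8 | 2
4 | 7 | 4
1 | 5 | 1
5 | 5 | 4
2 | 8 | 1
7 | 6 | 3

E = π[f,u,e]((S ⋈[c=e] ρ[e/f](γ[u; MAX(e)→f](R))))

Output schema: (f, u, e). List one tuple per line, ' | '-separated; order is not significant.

Row counts bottom-up:
  S → 6
  R → 5
  γ[u; MAX(e)→f](R) → 3
  ρ[e/f](γ[u; MAX(e)→f](R)) → 3
  (S ⋈[c=e] ρ[e/f](γ[u; MAX(e)→f](R))) → 3
  π[f,u,e]((S ⋈[c=e] ρ[e/f](γ[u; MAX(e)→f](R)))) → 3

== RESULT ==
f | u | e
3 | s | 7
3 | t | 7
4 | q | 5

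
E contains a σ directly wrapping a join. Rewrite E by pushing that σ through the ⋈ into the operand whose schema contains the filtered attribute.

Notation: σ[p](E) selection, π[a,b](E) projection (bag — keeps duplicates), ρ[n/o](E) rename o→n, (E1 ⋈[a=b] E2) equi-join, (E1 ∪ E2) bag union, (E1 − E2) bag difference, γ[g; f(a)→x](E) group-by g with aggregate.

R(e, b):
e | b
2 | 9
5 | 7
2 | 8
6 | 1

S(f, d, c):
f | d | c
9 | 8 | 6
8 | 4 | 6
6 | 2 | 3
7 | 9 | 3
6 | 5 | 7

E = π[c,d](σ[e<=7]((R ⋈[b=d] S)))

σ filters on e, owned by the left side.
E' = π[c,d]((σ[e<=7](R) ⋈[b=d] S))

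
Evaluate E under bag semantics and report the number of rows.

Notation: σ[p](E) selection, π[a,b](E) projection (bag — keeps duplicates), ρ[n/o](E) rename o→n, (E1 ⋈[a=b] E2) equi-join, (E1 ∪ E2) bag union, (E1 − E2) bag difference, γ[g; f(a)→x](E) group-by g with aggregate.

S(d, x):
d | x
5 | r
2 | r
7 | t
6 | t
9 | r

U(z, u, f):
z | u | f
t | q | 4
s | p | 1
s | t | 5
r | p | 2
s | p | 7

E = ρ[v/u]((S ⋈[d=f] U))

Row counts bottom-up:
  S → 5
  U → 5
  (S ⋈[d=f] U) → 3
  ρ[v/u]((S ⋈[d=f] U)) → 3

|E| = 3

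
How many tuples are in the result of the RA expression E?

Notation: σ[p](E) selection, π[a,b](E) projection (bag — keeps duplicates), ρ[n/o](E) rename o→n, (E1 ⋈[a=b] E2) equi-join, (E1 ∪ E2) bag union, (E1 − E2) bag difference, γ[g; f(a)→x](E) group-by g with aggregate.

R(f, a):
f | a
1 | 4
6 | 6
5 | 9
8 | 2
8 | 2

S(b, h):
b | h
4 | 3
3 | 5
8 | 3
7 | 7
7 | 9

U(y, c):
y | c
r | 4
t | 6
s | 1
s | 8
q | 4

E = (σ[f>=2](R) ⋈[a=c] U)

Stepwise |·|:
  R → 5
  σ[f>=2](R) → 4
  U → 5
  (σ[f>=2](R) ⋈[a=c] U) → 1

|E| = 1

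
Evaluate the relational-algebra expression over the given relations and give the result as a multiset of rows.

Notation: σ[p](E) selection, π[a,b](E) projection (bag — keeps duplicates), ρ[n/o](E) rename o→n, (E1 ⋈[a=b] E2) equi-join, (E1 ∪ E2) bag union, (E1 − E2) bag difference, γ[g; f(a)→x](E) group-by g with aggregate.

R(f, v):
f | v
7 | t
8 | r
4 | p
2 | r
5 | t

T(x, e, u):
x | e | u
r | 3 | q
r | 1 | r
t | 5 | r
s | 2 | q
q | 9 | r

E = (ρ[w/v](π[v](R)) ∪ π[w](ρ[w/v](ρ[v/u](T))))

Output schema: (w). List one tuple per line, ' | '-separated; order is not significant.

Subexpression sizes:
  R → 5
  π[v](R) → 5
  ρ[w/v](π[v](R)) → 5
  T → 5
  ρ[v/u](T) → 5
  ρ[w/v](ρ[v/u](T)) → 5
  π[w](ρ[w/v](ρ[v/u](T))) → 5
  (ρ[w/v](π[v](R)) ∪ π[w](ρ[w/v](ρ[v/u](T)))) → 10

== RESULT ==
w
p
q
q
r
r
r
r
r
t
t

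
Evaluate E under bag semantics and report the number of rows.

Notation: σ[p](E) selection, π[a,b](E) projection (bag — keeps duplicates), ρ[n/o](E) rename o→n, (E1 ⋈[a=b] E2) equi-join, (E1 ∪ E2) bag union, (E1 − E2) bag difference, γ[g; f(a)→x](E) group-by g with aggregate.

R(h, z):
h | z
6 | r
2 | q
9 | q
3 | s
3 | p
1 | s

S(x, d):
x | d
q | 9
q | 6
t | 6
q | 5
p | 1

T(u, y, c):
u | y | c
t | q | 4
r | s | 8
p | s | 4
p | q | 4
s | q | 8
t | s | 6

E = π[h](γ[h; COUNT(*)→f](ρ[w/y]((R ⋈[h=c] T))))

Row counts bottom-up:
  R → 6
  T → 6
  (R ⋈[h=c] T) → 1
  ρ[w/y]((R ⋈[h=c] T)) → 1
  γ[h; COUNT(*)→f](ρ[w/y]((R ⋈[h=c] T))) → 1
  π[h](γ[h; COUNT(*)→f](ρ[w/y]((R ⋈[h=c] T)))) → 1

|E| = 1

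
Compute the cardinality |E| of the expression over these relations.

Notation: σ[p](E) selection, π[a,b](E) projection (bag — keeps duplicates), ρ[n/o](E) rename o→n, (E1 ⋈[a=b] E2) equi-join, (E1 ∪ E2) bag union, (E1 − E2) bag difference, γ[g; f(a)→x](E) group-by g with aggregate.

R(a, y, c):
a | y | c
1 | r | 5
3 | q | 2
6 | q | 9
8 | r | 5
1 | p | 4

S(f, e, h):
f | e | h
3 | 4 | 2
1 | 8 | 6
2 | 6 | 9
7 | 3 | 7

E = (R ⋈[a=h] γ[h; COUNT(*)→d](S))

Stepwise |·|:
  R → 5
  S → 4
  γ[h; COUNT(*)→d](S) → 4
  (R ⋈[a=h] γ[h; COUNT(*)→d](S)) → 1

|E| = 1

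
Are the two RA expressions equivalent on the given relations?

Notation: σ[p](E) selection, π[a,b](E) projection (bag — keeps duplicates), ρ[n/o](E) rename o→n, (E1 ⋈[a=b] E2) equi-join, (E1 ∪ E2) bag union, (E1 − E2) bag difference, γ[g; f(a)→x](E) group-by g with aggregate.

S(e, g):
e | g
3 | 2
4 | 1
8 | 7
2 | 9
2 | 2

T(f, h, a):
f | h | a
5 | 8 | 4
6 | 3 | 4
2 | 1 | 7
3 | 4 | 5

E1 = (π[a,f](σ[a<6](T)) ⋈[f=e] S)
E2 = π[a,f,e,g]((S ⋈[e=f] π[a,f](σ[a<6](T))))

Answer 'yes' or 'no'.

E1 row counts bottom-up:
  T → 4
  σ[a<6](T) → 3
  π[a,f](σ[a<6](T)) → 3
  S → 5
  (π[a,f](σ[a<6](T)) ⋈[f=e] S) → 1
E2 row counts bottom-up:
  S → 5
  T → 4
  σ[a<6](T) → 3
  π[a,f](σ[a<6](T)) → 3
  (S ⋈[e=f] π[a,f](σ[a<6](T))) → 1
  π[a,f,e,g]((S ⋈[e=f] π[a,f](σ[a<6](T)))) → 1

E1 and E2 produce the same multiset:
a | f | e | g
5 | 3 | 3 | 2

yes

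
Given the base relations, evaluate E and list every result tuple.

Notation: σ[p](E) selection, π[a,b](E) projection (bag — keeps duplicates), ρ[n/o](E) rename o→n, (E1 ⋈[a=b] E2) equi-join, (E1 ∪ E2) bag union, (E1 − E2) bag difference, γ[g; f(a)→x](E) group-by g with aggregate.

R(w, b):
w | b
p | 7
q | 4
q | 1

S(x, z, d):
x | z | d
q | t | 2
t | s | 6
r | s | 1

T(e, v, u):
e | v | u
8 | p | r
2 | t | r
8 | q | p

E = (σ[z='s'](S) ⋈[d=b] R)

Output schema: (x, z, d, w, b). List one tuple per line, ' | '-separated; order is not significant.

Per-node cardinality:
  S → 3
  σ[z='s'](S) → 2
  R → 3
  (σ[z='s'](S) ⋈[d=b] R) → 1

== RESULT ==
x | z | d | w | b
r | s | 1 | q | 1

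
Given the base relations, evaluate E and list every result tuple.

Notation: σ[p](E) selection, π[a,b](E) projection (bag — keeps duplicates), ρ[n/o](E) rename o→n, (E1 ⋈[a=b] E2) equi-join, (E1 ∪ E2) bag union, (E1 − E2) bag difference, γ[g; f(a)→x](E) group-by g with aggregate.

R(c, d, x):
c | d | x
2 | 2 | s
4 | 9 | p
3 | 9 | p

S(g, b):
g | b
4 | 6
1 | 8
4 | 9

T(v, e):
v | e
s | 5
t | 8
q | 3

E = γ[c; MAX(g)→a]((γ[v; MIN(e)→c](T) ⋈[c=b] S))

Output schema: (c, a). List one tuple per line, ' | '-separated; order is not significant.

Subexpression sizes:
  T → 3
  γ[v; MIN(e)→c](T) → 3
  S → 3
  (γ[v; MIN(e)→c](T) ⋈[c=b] S) → 1
  γ[c; MAX(g)→a]((γ[v; MIN(e)→c](T) ⋈[c=b] S)) → 1

== RESULT ==
c | a
8 | 1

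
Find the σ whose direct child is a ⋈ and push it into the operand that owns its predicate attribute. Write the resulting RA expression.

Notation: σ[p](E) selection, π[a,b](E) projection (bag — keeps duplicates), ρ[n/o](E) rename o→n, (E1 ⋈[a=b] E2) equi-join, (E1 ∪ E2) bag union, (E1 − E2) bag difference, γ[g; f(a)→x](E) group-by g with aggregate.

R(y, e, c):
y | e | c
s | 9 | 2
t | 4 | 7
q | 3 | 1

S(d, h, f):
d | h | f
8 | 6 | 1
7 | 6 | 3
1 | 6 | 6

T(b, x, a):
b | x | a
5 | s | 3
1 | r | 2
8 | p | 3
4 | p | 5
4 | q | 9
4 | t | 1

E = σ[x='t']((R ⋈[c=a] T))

σ filters on x, owned by the right side.
E' = (R ⋈[c=a] σ[x='t'](T))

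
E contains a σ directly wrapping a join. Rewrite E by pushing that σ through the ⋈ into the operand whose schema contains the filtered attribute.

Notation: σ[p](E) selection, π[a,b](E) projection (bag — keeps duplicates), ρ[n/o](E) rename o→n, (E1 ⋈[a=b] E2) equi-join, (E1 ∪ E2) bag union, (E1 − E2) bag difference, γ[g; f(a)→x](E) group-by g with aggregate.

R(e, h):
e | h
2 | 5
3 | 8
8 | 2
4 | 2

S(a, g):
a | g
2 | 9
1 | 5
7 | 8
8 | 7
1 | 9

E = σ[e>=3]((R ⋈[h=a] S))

σ filters on e, owned by the left side.
E' = (σ[e>=3](R) ⋈[h=a] S)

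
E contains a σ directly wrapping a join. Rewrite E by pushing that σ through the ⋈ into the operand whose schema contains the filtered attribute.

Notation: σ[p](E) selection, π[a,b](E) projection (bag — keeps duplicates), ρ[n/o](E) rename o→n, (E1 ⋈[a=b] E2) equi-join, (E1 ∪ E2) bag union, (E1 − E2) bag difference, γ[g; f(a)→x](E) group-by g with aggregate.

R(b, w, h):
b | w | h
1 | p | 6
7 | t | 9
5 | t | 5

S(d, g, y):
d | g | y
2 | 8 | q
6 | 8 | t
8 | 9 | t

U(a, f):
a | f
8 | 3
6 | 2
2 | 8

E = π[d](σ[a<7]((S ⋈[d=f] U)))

σ filters on a, owned by the right side.
E' = π[d]((S ⋈[d=f] σ[a<7](U)))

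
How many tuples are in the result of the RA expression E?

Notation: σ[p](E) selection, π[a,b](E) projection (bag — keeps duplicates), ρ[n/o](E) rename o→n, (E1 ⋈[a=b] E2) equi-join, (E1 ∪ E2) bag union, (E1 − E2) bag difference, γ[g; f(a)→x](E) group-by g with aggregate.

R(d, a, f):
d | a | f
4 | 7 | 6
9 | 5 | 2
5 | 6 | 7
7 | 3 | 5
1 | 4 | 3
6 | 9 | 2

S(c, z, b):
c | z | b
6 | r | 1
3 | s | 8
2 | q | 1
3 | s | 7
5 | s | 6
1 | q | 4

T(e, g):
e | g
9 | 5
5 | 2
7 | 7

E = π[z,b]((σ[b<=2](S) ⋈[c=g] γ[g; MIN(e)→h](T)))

Per-node cardinality:
  S → 6
  σ[b<=2](S) → 2
  T → 3
  γ[g; MIN(e)→h](T) → 3
  (σ[b<=2](S) ⋈[c=g] γ[g; MIN(e)→h](T)) → 1
  π[z,b]((σ[b<=2](S) ⋈[c=g] γ[g; MIN(e)→h](T))) → 1

|E| = 1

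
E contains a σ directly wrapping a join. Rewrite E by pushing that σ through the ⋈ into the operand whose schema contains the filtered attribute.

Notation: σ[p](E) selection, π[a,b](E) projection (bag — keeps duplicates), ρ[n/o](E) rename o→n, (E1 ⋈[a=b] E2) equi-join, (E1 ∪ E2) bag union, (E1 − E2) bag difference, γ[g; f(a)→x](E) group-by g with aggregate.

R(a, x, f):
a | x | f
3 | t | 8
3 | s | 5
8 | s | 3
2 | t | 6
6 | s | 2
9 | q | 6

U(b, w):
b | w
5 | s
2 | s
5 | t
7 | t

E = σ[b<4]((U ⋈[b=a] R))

σ filters on b, owned by the left side.
E' = (σ[b<4](U) ⋈[b=a] R)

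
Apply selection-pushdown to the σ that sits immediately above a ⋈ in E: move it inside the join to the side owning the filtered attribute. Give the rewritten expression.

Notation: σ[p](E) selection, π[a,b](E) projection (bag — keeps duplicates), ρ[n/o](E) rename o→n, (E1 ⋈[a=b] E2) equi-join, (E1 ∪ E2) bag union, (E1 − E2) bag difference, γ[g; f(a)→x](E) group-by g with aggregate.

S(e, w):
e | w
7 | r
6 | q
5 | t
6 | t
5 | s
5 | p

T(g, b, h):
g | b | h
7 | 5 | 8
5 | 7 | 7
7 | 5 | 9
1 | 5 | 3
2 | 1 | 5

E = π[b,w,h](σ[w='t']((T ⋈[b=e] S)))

σ filters on w, owned by the right side.
E' = π[b,w,h]((T ⋈[b=e] σ[w='t'](S)))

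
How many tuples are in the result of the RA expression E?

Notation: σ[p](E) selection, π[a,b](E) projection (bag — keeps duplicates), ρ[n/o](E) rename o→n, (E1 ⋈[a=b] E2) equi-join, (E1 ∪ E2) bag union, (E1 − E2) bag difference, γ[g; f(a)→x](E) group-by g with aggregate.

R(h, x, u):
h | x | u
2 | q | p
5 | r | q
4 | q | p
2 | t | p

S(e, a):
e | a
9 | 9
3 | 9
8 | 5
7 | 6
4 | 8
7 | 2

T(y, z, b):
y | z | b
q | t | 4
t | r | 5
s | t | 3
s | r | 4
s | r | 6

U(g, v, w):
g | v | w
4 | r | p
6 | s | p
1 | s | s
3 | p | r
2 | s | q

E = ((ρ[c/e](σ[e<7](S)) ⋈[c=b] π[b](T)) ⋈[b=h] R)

Subexpression sizes:
  S → 6
  σ[e<7](S) → 2
  ρ[c/e](σ[e<7](S)) → 2
  T → 5
  π[b](T) → 5
  (ρ[c/e](σ[e<7](S)) ⋈[c=b] π[b](T)) → 3
  R → 4
  ((ρ[c/e](σ[e<7](S)) ⋈[c=b] π[b](T)) ⋈[b=h] R) → 2

|E| = 2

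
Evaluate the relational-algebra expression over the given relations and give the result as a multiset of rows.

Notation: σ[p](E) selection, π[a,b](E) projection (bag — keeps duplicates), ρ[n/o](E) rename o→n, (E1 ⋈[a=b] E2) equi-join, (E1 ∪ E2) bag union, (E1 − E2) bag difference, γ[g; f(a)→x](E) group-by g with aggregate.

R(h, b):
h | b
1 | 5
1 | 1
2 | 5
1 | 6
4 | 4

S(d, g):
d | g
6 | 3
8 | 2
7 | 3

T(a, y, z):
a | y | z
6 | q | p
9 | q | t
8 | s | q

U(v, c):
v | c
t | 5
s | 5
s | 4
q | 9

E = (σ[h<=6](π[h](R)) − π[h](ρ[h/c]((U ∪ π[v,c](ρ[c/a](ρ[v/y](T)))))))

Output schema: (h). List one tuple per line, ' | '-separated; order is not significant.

Per-node cardinality:
  R → 5
  π[h](R) → 5
  σ[h<=6](π[h](R)) → 5
  U → 4
  T → 3
  ρ[v/y](T) → 3
  ρ[c/a](ρ[v/y](T)) → 3
  π[v,c](ρ[c/a](ρ[v/y](T))) → 3
  (U ∪ π[v,c](ρ[c/a](ρ[v/y](T)))) → 7
  ρ[h/c]((U ∪ π[v,c](ρ[c/a](ρ[v/y](T))))) → 7
  π[h](ρ[h/c]((U ∪ π[v,c](ρ[c/a](ρ[v/y](T)))))) → 7
  (σ[h<=6](π[h](R)) − π[h](ρ[h/c]((U ∪ π[v,c](ρ[c/a](ρ[v/y](T))))))) → 4

== RESULT ==
h
1
1
1
2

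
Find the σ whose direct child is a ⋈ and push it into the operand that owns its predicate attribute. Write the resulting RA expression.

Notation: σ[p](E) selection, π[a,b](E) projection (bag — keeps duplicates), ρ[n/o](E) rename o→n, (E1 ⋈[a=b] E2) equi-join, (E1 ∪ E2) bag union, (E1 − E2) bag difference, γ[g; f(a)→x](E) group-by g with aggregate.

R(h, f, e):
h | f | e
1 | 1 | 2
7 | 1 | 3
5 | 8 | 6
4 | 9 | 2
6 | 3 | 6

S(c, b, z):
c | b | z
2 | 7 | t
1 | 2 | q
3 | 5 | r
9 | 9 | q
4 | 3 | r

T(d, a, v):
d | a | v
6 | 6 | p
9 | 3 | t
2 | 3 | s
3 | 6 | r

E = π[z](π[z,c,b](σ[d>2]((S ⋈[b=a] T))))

σ filters on d, owned by the right side.
E' = π[z](π[z,c,b]((S ⋈[b=a] σ[d>2](T))))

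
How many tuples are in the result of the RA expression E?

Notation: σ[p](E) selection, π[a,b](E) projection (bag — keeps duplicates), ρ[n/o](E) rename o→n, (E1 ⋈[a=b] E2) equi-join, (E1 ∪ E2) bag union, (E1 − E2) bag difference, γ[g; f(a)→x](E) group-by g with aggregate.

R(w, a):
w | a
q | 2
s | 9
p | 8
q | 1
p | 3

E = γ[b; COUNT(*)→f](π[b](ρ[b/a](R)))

Row counts bottom-up:
  R → 5
  ρ[b/a](R) → 5
  π[b](ρ[b/a](R)) → 5
  γ[b; COUNT(*)→f](π[b](ρ[b/a](R))) → 5

|E| = 5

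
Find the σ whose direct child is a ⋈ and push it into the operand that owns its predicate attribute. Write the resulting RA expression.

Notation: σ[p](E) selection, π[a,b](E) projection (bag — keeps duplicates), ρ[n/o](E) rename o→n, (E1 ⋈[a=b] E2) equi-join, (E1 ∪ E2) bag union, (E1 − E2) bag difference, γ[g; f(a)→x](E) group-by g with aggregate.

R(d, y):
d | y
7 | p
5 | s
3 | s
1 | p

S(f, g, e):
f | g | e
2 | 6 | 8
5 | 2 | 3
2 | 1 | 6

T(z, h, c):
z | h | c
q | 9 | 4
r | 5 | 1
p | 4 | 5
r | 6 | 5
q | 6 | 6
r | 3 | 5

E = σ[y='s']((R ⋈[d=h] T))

σ filters on y, owned by the left side.
E' = (σ[y='s'](R) ⋈[d=h] T)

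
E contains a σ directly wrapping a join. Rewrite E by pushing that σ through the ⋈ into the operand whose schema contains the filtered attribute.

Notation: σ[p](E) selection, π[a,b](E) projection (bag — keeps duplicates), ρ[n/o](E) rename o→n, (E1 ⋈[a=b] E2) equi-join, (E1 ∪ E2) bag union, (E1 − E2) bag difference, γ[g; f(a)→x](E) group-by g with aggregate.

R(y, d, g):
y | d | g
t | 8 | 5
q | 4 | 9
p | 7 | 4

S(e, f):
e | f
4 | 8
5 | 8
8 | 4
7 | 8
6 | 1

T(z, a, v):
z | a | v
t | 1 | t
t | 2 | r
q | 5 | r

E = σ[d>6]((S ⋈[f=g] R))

σ filters on d, owned by the right side.
E' = (S ⋈[f=g] σ[d>6](R))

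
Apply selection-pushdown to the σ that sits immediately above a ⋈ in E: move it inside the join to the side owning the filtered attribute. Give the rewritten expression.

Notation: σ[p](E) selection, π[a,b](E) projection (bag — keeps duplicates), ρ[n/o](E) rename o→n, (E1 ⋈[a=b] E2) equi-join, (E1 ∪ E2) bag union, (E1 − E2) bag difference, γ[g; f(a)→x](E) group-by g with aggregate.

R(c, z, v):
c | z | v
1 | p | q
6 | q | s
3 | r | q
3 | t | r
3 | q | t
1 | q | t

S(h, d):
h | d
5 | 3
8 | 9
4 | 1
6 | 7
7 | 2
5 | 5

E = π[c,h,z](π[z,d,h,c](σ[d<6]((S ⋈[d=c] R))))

σ filters on d, owned by the left side.
E' = π[c,h,z](π[z,d,h,c]((σ[d<6](S) ⋈[d=c] R)))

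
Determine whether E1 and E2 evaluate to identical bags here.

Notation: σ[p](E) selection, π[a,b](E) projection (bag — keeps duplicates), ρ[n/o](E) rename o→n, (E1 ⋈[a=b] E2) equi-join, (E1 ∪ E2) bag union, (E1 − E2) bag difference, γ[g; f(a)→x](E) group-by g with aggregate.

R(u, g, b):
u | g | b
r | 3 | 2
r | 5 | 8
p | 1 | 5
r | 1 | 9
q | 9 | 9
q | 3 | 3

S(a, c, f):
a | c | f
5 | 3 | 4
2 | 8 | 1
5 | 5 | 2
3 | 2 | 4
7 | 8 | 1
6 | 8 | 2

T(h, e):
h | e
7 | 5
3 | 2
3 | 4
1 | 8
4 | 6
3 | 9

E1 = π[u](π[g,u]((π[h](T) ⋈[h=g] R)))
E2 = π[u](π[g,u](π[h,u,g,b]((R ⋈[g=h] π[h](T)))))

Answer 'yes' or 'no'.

E1 per-node cardinality:
  T → 6
  π[h](T) → 6
  R → 6
  (π[h](T) ⋈[h=g] R) → 8
  π[g,u]((π[h](T) ⋈[h=g] R)) → 8
  π[u](π[g,u]((π[h](T) ⋈[h=g] R))) → 8
E2 per-node cardinality:
  R → 6
  T → 6
  π[h](T) → 6
  (R ⋈[g=h] π[h](T)) → 8
  π[h,u,g,b]((R ⋈[g=h] π[h](T))) → 8
  π[g,u](π[h,u,g,b]((R ⋈[g=h] π[h](T)))) → 8
  π[u](π[g,u](π[h,u,g,b]((R ⋈[g=h] π[h](T))))) → 8

E1 and E2 produce the same multiset:
u
p
q
q
q
r
r
r
r

yes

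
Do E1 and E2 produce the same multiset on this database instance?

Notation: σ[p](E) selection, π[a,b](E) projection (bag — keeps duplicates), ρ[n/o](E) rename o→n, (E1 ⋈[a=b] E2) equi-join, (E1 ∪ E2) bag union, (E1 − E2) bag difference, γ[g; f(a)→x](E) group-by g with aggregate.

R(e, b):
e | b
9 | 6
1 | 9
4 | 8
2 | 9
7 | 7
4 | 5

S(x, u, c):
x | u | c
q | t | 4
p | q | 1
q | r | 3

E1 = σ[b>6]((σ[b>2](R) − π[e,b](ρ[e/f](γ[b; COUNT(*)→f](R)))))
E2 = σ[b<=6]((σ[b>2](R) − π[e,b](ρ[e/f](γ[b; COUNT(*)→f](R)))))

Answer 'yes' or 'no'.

E1 subexpression sizes:
  R → 6
  σ[b>2](R) → 6
  R → 6
  γ[b; COUNT(*)→f](R) → 5
  ρ[e/f](γ[b; COUNT(*)→f](R)) → 5
  π[e,b](ρ[e/f](γ[b; COUNT(*)→f](R))) → 5
  (σ[b>2](R) − π[e,b](ρ[e/f](γ[b; COUNT(*)→f](R)))) → 5
  σ[b>6]((σ[b>2](R) − π[e,b](ρ[e/f](γ[b; COUNT(*)→f](R))))) → 3
E2 subexpression sizes:
  R → 6
  σ[b>2](R) → 6
  R → 6
  γ[b; COUNT(*)→f](R) → 5
  ρ[e/f](γ[b; COUNT(*)→f](R)) → 5
  π[e,b](ρ[e/f](γ[b; COUNT(*)→f](R))) → 5
  (σ[b>2](R) − π[e,b](ρ[e/f](γ[b; COUNT(*)→f](R)))) → 5
  σ[b<=6]((σ[b>2](R) − π[e,b](ρ[e/f](γ[b; COUNT(*)→f](R))))) → 2

E1 result:
e | b
1 | 9
4 | 8
7 | 7
E2 result:
e | b
4 | 5
9 | 6
Witness: (4, 5) appears 0× in E1 but 1× in E2.

no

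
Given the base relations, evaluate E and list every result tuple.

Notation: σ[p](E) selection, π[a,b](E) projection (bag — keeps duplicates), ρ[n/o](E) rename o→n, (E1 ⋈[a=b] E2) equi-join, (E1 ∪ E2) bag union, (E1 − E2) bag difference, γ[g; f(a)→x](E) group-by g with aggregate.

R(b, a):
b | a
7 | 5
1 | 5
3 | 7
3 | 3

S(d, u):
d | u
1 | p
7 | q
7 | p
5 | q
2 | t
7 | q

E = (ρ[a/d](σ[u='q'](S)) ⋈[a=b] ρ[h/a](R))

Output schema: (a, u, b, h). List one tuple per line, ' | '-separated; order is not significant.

Per-node cardinality:
  S → 6
  σ[u='q'](S) → 3
  ρ[a/d](σ[u='q'](S)) → 3
  R → 4
  ρ[h/a](R) → 4
  (ρ[a/d](σ[u='q'](S)) ⋈[a=b] ρ[h/a](R)) → 2

== RESULT ==
a | u | b | h
7 | q | 7 | 5
7 | q | 7 | 5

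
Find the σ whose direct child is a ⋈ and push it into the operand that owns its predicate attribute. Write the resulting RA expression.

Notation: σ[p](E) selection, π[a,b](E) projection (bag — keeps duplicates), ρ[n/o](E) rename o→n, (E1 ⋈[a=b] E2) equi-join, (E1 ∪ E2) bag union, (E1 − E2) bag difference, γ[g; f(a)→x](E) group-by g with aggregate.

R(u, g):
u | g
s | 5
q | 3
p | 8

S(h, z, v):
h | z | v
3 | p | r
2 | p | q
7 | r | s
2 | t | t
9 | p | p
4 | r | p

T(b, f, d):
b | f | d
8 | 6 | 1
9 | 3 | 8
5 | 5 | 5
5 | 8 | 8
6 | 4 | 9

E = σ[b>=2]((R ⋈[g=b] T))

σ filters on b, owned by the right side.
E' = (R ⋈[g=b] σ[b>=2](T))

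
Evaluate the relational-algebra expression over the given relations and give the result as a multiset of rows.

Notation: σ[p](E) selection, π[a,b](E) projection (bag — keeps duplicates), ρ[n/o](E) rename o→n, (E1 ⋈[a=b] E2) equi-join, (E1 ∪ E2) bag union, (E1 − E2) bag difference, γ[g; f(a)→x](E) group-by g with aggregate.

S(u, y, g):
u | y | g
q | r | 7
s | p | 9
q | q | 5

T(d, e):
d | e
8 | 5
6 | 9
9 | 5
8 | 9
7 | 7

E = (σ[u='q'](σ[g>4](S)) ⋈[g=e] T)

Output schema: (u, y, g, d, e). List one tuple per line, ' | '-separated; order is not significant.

Row counts bottom-up:
  S → 3
  σ[g>4](S) → 3
  σ[u='q'](σ[g>4](S)) → 2
  T → 5
  (σ[u='q'](σ[g>4](S)) ⋈[g=e] T) → 3

== RESULT ==
u | y | g | d | e
q | q | 5 | 8 | 5
q | q | 5 | 9 | 5
q | r | 7 | 7 | 7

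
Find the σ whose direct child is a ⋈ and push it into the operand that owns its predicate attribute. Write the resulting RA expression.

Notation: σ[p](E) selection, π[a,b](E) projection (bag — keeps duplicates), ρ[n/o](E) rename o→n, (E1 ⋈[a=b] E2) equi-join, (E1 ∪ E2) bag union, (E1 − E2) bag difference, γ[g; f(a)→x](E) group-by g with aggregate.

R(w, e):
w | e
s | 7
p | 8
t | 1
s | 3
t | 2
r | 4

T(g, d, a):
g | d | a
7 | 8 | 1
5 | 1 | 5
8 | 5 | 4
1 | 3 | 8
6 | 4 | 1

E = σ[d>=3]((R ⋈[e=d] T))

σ filters on d, owned by the right side.
E' = (R ⋈[e=d] σ[d>=3](T))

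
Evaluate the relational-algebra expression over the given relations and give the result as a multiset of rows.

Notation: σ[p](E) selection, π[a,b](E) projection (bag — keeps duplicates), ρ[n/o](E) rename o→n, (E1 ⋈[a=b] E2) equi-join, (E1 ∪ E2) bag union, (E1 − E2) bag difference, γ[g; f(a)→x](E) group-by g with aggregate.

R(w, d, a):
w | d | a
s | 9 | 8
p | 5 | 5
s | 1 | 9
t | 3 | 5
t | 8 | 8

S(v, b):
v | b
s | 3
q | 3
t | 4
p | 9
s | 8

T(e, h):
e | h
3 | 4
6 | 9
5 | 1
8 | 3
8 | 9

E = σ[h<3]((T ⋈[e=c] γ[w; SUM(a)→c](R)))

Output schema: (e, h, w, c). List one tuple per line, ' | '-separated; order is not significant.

Row counts bottom-up:
  T → 5
  R → 5
  γ[w; SUM(a)→c](R) → 3
  (T ⋈[e=c] γ[w; SUM(a)→c](R)) → 1
  σ[h<3]((T ⋈[e=c] γ[w; SUM(a)→c](R))) → 1

== RESULT ==
e | h | w | c
5 | 1 | p | 5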